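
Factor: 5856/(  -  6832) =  - 6/7 = -  2^1*3^1*7^( - 1 )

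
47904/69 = 694 + 6/23 = 694.26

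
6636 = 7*948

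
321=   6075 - 5754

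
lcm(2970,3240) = 35640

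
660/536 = 1 + 31/134 = 1.23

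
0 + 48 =48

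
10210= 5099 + 5111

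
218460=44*4965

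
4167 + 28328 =32495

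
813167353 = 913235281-100067928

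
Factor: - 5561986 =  - 2^1*2780993^1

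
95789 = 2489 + 93300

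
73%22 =7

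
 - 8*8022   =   - 64176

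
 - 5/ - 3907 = 5/3907 = 0.00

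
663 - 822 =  - 159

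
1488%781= 707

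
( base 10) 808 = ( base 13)4a2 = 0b1100101000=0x328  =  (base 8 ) 1450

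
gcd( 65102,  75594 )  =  86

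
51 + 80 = 131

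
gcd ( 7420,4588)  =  4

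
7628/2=3814 = 3814.00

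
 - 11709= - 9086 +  - 2623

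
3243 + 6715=9958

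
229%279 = 229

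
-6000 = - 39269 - -33269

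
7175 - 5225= 1950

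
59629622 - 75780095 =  - 16150473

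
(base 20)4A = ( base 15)60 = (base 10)90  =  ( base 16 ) 5a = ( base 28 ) 36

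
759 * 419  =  318021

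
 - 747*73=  - 54531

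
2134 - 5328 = - 3194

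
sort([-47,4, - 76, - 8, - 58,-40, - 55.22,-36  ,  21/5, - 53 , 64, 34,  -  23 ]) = [-76, - 58, - 55.22,-53,  -  47, -40,-36, - 23,-8,  4, 21/5, 34, 64]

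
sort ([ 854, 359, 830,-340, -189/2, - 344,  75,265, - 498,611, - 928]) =[ - 928,-498 , - 344, - 340,- 189/2, 75, 265, 359, 611,  830,  854] 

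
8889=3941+4948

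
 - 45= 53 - 98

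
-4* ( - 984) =3936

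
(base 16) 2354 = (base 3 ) 110101222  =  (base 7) 35240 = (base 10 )9044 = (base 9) 13358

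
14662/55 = 266 + 32/55 = 266.58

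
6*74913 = 449478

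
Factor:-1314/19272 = -2^( - 2)*3^1*11^(  -  1)  =  - 3/44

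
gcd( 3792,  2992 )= 16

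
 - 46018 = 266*(  -  173)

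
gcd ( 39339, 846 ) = 423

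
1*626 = 626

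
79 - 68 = 11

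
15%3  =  0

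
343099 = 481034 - 137935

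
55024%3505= 2449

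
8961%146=55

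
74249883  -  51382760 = 22867123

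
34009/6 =5668+ 1/6 = 5668.17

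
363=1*363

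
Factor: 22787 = 22787^1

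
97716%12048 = 1332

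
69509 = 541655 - 472146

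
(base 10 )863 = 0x35F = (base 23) 1ec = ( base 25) 19D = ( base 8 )1537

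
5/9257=5/9257 = 0.00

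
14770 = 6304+8466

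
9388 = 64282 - 54894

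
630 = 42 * 15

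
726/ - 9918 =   -  1 + 1532/1653 =-  0.07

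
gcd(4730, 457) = 1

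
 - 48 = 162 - 210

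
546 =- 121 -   -  667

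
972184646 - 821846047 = 150338599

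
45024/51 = 15008/17 =882.82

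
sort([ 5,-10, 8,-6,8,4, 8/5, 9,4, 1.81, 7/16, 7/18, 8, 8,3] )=[- 10, - 6, 7/18,7/16,  8/5,1.81, 3, 4, 4, 5 , 8, 8 , 8 , 8,9 ] 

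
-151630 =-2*75815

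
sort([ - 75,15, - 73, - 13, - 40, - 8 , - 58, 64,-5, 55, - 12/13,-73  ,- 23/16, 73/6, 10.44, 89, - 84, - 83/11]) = [- 84,-75, - 73, - 73,  -  58, - 40, - 13, - 8,  -  83/11, - 5, - 23/16, - 12/13, 10.44, 73/6, 15, 55,64, 89 ] 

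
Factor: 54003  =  3^1*47^1*383^1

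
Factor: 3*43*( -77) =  - 3^1*7^1*11^1*43^1 = - 9933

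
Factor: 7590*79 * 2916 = 2^3*3^7*5^1*11^1*23^1*79^1 = 1748462760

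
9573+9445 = 19018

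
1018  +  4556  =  5574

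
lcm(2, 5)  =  10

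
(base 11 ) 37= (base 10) 40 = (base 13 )31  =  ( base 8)50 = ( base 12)34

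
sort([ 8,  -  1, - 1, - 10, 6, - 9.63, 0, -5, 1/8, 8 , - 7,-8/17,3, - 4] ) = [ - 10, - 9.63, -7, - 5, - 4, - 1, - 1, - 8/17, 0, 1/8, 3, 6, 8, 8]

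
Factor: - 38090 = - 2^1*5^1*13^1*293^1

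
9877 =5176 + 4701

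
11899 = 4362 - -7537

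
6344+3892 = 10236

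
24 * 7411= 177864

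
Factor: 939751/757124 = 2^( - 2)*89^1*191^(-1)* 991^( - 1 ) * 10559^1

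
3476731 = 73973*47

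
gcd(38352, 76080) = 48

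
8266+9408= 17674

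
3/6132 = 1/2044 = 0.00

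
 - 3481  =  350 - 3831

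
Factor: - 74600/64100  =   - 746/641=- 2^1*373^1*641^( - 1)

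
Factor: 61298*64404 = 3947836392 =2^3*3^2*1789^1* 30649^1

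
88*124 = 10912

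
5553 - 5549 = 4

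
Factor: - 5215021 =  - 7^2*71^1*1499^1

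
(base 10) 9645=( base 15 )2CD0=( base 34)8bn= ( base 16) 25ad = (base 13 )450c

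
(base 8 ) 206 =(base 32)46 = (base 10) 134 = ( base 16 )86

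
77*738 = 56826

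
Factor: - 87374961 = - 3^2*9708329^1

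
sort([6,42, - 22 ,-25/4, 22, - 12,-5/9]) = [ - 22, - 12,-25/4,  -  5/9,6,22,42] 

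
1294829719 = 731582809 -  - 563246910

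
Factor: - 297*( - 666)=197802=2^1 * 3^5 * 11^1 *37^1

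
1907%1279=628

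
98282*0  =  0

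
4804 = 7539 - 2735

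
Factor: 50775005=5^1*17^1*597353^1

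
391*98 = 38318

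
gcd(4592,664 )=8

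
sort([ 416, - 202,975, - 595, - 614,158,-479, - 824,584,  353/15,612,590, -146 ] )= [ -824,-614,-595, - 479, - 202,-146,353/15, 158,416,584,590,612,975 ]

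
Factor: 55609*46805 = 2602779245 =5^1 * 11^1 * 23^1 * 37^1*55609^1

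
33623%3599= 1232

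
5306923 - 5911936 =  - 605013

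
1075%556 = 519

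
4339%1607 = 1125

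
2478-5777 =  - 3299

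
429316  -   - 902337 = 1331653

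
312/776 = 39/97=0.40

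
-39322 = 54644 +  - 93966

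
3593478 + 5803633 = 9397111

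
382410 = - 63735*( - 6)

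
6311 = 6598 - 287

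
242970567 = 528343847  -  285373280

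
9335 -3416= 5919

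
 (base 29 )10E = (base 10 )855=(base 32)qn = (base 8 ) 1527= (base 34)p5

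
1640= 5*328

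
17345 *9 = 156105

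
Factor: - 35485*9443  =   - 335084855 = - 5^1*7^1*19^1*47^1 * 71^1*151^1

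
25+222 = 247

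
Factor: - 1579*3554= -2^1*1579^1*1777^1= -5611766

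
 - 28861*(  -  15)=432915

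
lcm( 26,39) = 78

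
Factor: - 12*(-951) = 2^2*3^2 *317^1  =  11412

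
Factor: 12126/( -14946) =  - 43^1*53^( - 1)= -  43/53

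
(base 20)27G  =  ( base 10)956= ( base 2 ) 1110111100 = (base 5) 12311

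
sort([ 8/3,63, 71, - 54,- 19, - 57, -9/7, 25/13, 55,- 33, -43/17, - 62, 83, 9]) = [ - 62, - 57 , - 54, - 33, - 19, - 43/17, - 9/7,25/13,8/3,9 , 55, 63 , 71,83 ]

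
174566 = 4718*37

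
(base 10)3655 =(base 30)41P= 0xe47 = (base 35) 2YF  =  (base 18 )b51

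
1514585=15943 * 95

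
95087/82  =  95087/82 = 1159.60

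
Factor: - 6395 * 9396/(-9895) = 2^2*3^4 * 29^1*1279^1*1979^(-1) = 12017484/1979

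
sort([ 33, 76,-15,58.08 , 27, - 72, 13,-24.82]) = [ - 72  , - 24.82, - 15, 13, 27 , 33,58.08,76] 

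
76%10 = 6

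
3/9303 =1/3101 = 0.00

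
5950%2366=1218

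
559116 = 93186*6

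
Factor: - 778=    - 2^1*389^1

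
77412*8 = 619296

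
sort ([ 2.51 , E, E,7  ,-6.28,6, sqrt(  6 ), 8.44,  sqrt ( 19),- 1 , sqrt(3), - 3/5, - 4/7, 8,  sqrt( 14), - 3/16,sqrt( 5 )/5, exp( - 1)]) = [ - 6.28, - 1, - 3/5,-4/7,-3/16, exp( - 1),sqrt( 5)/5,  sqrt(3),sqrt(6), 2.51, E, E,  sqrt ( 14 ),sqrt(19),6,7,8, 8.44 ]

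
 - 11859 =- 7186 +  - 4673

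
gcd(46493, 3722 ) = 1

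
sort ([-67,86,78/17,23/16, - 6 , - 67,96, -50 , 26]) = [ - 67,  -  67, - 50, - 6 , 23/16,78/17,26,86,96]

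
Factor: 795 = 3^1*5^1* 53^1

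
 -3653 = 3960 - 7613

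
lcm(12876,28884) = 1068708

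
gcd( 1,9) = 1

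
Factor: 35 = 5^1*7^1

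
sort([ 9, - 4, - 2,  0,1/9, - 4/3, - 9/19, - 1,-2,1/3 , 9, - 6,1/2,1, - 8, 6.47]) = [ - 8, - 6, - 4, - 2, - 2, - 4/3, - 1, - 9/19,0,1/9 , 1/3,1/2, 1, 6.47 , 9, 9]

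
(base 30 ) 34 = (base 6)234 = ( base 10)94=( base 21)4A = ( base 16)5e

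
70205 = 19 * 3695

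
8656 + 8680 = 17336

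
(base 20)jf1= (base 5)223101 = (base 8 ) 17335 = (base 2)1111011011101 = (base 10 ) 7901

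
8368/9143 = 8368/9143 =0.92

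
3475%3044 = 431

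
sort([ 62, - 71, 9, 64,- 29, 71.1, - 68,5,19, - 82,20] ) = [ - 82, - 71,-68 , - 29, 5 , 9, 19, 20,62, 64, 71.1] 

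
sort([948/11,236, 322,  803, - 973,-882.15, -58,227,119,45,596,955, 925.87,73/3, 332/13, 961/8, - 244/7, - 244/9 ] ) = [ - 973,  -  882.15,-58, - 244/7, - 244/9, 73/3, 332/13 , 45, 948/11, 119, 961/8,227 , 236 , 322, 596,  803, 925.87, 955] 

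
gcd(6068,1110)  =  74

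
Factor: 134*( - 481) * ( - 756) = 2^3*3^3*7^1*13^1*37^1*67^1 = 48727224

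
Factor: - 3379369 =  - 7^1*482767^1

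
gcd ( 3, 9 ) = 3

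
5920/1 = 5920= 5920.00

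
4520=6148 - 1628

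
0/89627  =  0 = 0.00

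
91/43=2 +5/43  =  2.12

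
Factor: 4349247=3^1*7^1*71^1 * 2917^1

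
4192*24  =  100608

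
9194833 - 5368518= 3826315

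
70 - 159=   -  89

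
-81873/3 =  - 27291 = -27291.00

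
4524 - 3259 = 1265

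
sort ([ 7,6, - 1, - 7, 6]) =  [-7, - 1, 6,6,7] 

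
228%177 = 51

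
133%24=13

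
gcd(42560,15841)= 7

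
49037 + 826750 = 875787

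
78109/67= 78109/67 = 1165.81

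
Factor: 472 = 2^3*59^1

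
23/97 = 23/97=0.24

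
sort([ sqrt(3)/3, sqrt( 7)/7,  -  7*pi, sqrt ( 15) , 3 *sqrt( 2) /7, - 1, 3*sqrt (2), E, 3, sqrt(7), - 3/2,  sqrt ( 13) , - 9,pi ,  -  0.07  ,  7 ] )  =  [-7*pi, - 9,-3/2, -1, - 0.07, sqrt( 7 ) /7,sqrt( 3)/3, 3*sqrt (2) /7, sqrt( 7),E,3,pi,sqrt( 13 ), sqrt( 15 ),3*sqrt( 2),7] 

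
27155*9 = 244395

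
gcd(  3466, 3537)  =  1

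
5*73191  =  365955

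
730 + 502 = 1232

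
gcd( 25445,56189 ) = 7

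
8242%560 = 402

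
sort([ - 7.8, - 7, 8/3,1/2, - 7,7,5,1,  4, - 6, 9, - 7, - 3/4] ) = [ - 7.8, - 7,  -  7, - 7, - 6, - 3/4,1/2,1, 8/3, 4, 5,7,9 ] 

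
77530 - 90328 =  - 12798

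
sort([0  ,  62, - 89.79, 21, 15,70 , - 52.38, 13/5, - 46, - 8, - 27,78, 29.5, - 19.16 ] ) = [ - 89.79, - 52.38, - 46,-27, - 19.16, - 8,0,  13/5,15,21, 29.5,  62, 70, 78]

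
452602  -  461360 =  - 8758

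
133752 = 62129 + 71623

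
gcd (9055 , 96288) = 1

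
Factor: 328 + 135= 463^1= 463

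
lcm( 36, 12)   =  36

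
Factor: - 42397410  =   - 2^1 * 3^1*5^1 * 11^1 * 128477^1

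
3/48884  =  3/48884 = 0.00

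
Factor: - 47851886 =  - 2^1*23925943^1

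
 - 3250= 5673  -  8923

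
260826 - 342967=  - 82141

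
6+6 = 12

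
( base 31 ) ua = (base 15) 42a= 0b1110101100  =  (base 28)15g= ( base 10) 940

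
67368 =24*2807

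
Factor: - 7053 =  - 3^1*2351^1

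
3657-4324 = - 667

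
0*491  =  0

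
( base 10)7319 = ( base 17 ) 1859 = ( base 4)1302113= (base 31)7j3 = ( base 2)1110010010111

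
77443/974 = 77443/974 = 79.51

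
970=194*5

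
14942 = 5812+9130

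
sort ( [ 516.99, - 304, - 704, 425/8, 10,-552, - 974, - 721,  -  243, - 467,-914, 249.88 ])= [ - 974 , - 914,  -  721, -704, - 552, - 467, - 304, - 243,  10,425/8,249.88, 516.99 ]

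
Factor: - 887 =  -887^1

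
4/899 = 4/899=0.00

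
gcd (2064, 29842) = 86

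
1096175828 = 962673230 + 133502598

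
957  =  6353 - 5396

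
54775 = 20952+33823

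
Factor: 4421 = 4421^1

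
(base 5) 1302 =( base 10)202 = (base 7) 406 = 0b11001010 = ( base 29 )6s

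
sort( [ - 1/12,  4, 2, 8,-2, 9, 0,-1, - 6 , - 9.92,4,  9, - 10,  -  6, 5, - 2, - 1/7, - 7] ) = [ - 10, - 9.92, - 7, - 6, - 6, - 2, - 2, - 1, - 1/7, - 1/12, 0,2, 4, 4, 5, 8, 9,  9 ]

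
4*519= 2076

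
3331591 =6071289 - 2739698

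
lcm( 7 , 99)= 693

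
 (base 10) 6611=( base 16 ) 19D3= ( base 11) 4A70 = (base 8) 14723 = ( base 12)39AB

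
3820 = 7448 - 3628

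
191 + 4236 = 4427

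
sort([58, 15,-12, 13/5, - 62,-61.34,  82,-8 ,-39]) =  [-62,-61.34, - 39,-12,- 8,13/5 , 15,58 , 82]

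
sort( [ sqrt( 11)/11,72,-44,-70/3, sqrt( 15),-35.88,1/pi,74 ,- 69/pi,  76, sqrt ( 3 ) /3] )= [-44, - 35.88,  -  70/3,- 69/pi,  sqrt( 11)/11,1/pi,sqrt( 3)/3,sqrt( 15),72,74,76 ] 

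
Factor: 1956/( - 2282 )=-6/7 = - 2^1 * 3^1*7^( - 1) 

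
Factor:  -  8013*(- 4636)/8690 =18574134/4345  =  2^1  *  3^1*5^(  -  1)*11^(  -  1)*19^1*61^1 * 79^( - 1 )*2671^1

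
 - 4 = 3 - 7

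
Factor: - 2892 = - 2^2*3^1 * 241^1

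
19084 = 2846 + 16238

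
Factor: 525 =3^1*5^2*7^1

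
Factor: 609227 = 609227^1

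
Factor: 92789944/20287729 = 2^3 * 7^( - 1)*11^(-1)*13^1*17^1*31^1*37^(  -  1 )*1693^1*7121^ (-1)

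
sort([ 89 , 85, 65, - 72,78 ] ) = [ - 72,65,78,85, 89 ]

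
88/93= 88/93=0.95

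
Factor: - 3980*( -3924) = 15617520  =  2^4*3^2 * 5^1*109^1 * 199^1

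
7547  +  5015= 12562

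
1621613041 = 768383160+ 853229881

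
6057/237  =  25 + 44/79= 25.56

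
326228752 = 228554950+97673802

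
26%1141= 26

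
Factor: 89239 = 233^1*383^1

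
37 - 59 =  - 22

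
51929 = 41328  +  10601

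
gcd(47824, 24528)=112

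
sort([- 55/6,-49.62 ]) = [ - 49.62 ,-55/6 ]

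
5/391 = 5/391= 0.01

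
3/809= 3/809 = 0.00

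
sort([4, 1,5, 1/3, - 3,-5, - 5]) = [ - 5, - 5,  -  3, 1/3, 1,4, 5 ]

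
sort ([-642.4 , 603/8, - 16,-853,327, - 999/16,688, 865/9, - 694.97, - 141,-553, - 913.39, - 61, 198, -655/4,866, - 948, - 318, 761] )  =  [ - 948, - 913.39,-853, - 694.97,-642.4, - 553, - 318 ,-655/4, - 141,-999/16,- 61, - 16,603/8, 865/9,198, 327,688, 761,866]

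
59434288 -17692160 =41742128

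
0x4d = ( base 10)77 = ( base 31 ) 2f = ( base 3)2212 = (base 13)5c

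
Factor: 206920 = 2^3*5^1*7^1*739^1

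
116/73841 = 116/73841=   0.00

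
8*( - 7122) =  - 56976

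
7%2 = 1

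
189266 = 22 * 8603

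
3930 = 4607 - 677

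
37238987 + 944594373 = 981833360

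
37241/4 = 37241/4 = 9310.25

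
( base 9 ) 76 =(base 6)153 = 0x45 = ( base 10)69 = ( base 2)1000101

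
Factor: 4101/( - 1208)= -2^(  -  3)*3^1*151^ (-1)*1367^1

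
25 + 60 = 85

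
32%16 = 0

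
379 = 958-579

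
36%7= 1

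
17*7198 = 122366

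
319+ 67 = 386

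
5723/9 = 635 + 8/9  =  635.89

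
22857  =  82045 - 59188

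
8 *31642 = 253136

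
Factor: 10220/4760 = 2^(  -  1)* 17^( - 1 ) * 73^1 = 73/34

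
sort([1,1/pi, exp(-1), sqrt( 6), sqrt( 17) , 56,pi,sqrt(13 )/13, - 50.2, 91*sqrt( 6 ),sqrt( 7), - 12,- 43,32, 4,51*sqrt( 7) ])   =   [ - 50.2 , - 43, - 12,sqrt (13 ) /13,1/pi, exp(-1) , 1,  sqrt( 6 ),sqrt( 7), pi,4  ,  sqrt(17), 32, 56, 51*sqrt(7), 91 * sqrt( 6 )]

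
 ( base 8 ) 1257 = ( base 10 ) 687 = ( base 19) 1H3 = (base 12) 493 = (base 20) 1e7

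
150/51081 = 50/17027 = 0.00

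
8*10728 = 85824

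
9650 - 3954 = 5696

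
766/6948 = 383/3474 = 0.11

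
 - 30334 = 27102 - 57436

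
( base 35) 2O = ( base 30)34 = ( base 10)94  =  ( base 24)3M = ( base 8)136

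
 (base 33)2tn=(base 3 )11022222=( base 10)3158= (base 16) C56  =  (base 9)4288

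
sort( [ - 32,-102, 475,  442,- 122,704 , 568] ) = [ - 122, - 102, - 32,442,475, 568, 704] 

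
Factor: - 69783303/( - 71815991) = 3^1 * 13^(-1)*19^ ( - 1) * 479^(-1) * 607^(  -  1) * 743^1*31307^1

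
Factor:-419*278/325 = -2^1*5^(-2 )* 13^(-1 )*139^1*419^1 = -116482/325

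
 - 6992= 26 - 7018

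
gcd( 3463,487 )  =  1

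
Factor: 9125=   5^3*73^1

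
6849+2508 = 9357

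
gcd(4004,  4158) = 154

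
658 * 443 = 291494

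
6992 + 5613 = 12605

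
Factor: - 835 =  - 5^1*167^1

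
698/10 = 349/5   =  69.80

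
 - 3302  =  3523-6825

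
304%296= 8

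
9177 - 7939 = 1238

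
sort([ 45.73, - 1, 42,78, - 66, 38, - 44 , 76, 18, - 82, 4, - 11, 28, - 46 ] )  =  [ - 82,-66, - 46, - 44, - 11 , - 1, 4, 18, 28, 38,42, 45.73,76,78 ]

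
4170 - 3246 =924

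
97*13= 1261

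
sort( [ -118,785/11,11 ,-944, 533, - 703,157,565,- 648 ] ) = [ - 944, - 703,  -  648,-118,11,785/11, 157,533,565]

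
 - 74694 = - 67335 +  - 7359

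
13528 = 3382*4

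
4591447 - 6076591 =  - 1485144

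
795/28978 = 795/28978 = 0.03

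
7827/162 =2609/54 = 48.31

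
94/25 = 94/25=   3.76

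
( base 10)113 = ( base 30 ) 3N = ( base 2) 1110001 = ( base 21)58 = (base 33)3e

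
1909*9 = 17181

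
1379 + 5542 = 6921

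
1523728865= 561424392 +962304473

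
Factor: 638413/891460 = 2^( - 2 )*5^(  -  1)*29^( -2)*53^( -1) * 109^1*5857^1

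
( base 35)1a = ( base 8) 55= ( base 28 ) 1H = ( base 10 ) 45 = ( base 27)1i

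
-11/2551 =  - 1 + 2540/2551 = - 0.00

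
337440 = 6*56240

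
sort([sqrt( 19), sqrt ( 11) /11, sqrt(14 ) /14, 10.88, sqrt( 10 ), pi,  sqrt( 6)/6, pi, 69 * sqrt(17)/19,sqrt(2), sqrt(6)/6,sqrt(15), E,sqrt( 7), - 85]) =[-85, sqrt(14)/14, sqrt( 11)/11, sqrt ( 6) /6, sqrt( 6) /6, sqrt(2),  sqrt( 7), E,pi,pi, sqrt( 10), sqrt(15), sqrt( 19),  10.88, 69* sqrt( 17)/19]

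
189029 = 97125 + 91904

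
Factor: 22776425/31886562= 2^( - 1 )*3^ ( - 1) * 5^2*7^2 * 313^(-1 ) * 16979^(-1 )*18593^1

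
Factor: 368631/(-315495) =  - 3^1 *5^( - 1) * 19^( - 1)*37^1 = - 111/95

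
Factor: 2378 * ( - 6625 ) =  - 15754250 = -2^1*5^3 * 29^1*41^1*53^1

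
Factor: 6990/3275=2^1*3^1*5^( -1)*131^( - 1)*233^1 = 1398/655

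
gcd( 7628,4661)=1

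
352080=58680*6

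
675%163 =23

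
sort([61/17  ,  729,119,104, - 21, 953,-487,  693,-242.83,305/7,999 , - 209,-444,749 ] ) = [ - 487, - 444, - 242.83,-209,-21,61/17, 305/7,104, 119, 693,729,749,953, 999 ] 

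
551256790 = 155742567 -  - 395514223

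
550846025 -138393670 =412452355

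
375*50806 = 19052250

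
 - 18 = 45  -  63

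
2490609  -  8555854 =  - 6065245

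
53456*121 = 6468176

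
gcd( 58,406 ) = 58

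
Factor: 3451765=5^1 * 17^1*40609^1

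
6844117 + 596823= 7440940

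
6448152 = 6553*984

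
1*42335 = 42335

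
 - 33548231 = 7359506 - 40907737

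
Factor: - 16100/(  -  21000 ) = 23/30 = 2^( -1)*3^( - 1)*5^( - 1)*23^1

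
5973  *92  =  549516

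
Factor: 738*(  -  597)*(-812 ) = 357755832 = 2^3*3^3  *  7^1*29^1  *41^1 * 199^1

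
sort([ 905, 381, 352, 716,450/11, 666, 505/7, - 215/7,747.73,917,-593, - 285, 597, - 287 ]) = [-593, - 287, - 285,  -  215/7, 450/11,505/7,352, 381, 597,666, 716,747.73,905, 917 ] 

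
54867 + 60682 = 115549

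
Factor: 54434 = 2^1*17^1*1601^1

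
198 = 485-287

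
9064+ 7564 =16628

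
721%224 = 49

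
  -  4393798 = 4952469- 9346267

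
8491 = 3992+4499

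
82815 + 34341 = 117156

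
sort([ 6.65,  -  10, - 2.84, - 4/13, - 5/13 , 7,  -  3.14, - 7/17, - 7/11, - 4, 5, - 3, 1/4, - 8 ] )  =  [ - 10, - 8 ,-4,-3.14,- 3,-2.84, - 7/11 ,-7/17, - 5/13, - 4/13,1/4, 5 , 6.65,7]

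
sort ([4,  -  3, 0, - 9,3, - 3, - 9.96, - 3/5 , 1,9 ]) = [ - 9.96, - 9, - 3,- 3, - 3/5, 0,1,3,  4,  9 ]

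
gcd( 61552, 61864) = 8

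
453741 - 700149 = -246408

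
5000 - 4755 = 245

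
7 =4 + 3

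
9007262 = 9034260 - 26998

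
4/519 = 4/519 = 0.01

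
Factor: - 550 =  - 2^1*5^2*11^1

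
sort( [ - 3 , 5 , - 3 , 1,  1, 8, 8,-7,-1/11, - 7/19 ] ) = [ - 7,-3, - 3, - 7/19, - 1/11 , 1, 1,5,  8,  8 ]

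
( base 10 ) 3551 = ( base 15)10bb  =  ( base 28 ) 4en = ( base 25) 5h1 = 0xddf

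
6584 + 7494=14078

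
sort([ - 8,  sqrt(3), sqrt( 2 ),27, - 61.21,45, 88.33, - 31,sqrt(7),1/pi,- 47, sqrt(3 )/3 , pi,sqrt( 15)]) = [ - 61.21, - 47,-31 ,- 8, 1/pi,sqrt ( 3 )/3 , sqrt(2), sqrt(3), sqrt (7 ),  pi, sqrt( 15),27, 45, 88.33]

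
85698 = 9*9522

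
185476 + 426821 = 612297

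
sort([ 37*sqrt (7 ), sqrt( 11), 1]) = [1, sqrt(11), 37*sqrt(7) ]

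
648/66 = 108/11=9.82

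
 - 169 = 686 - 855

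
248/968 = 31/121 = 0.26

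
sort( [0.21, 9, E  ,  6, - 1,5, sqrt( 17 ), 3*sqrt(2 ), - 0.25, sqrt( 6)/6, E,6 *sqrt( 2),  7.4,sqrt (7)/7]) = [ - 1, - 0.25,  0.21 , sqrt(7)/7,sqrt(6)/6,E, E , sqrt(17), 3*sqrt( 2 ), 5, 6,7.4, 6*sqrt(2),9] 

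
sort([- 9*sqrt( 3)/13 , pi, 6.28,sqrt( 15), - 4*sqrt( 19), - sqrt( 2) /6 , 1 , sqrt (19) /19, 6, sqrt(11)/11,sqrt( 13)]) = [ - 4*sqrt( 19 ), - 9*sqrt( 3 )/13, - sqrt (2)/6 , sqrt ( 19)/19,sqrt(11)/11,1 , pi, sqrt (13),sqrt( 15), 6 , 6.28 ]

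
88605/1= 88605 = 88605.00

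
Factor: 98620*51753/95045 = 1020776172/19009 = 2^2*3^1*13^1*1327^1 * 4931^1*19009^( - 1 ) 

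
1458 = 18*81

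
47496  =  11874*4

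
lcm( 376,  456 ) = 21432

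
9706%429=268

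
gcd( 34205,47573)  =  1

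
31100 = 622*50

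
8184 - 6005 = 2179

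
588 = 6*98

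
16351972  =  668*24479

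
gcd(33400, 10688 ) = 1336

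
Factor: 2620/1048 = 2^( - 1 )*5^1 = 5/2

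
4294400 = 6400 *671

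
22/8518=11/4259 = 0.00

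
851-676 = 175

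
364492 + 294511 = 659003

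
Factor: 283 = 283^1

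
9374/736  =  4687/368 = 12.74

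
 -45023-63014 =  -  108037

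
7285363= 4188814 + 3096549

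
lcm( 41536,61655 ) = 3945920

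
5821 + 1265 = 7086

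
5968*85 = 507280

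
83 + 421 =504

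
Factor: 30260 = 2^2*5^1*17^1 * 89^1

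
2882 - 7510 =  - 4628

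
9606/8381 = 9606/8381 = 1.15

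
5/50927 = 5/50927 = 0.00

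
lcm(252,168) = 504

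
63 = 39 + 24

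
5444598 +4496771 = 9941369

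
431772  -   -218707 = 650479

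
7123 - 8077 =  - 954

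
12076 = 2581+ 9495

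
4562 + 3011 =7573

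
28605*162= 4634010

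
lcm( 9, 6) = 18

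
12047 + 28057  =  40104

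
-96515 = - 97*995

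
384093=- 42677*( - 9)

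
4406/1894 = 2 + 309/947 = 2.33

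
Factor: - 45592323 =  - 3^1*7^1*131^1*16573^1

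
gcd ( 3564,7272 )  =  36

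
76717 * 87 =6674379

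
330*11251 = 3712830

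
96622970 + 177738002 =274360972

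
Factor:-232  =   - 2^3*29^1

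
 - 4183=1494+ - 5677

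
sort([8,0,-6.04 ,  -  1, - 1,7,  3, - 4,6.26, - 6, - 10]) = [ - 10, - 6.04, - 6, - 4, - 1, - 1,0, 3,6.26,7, 8] 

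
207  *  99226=20539782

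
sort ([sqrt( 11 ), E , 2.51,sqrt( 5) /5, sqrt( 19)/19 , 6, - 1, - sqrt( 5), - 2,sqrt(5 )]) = [ - sqrt( 5 ) , - 2, - 1, sqrt(19)/19,sqrt(5) /5 , sqrt( 5),  2.51, E,sqrt(11),6]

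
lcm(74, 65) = 4810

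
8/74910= 4/37455 = 0.00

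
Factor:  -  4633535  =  -5^1*926707^1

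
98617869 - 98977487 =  - 359618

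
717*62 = 44454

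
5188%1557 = 517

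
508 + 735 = 1243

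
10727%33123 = 10727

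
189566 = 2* 94783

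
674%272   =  130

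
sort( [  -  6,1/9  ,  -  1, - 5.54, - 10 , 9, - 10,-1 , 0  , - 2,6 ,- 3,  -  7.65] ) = [ - 10, - 10,-7.65,  -  6 , - 5.54,-3,  -  2, - 1, - 1,  0, 1/9, 6,9]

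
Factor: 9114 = 2^1*3^1 * 7^2*31^1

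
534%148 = 90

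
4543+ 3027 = 7570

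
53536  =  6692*8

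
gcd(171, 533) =1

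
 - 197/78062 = -1 + 77865/78062 = - 0.00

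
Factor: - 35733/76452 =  - 43/92 =- 2^( - 2)*23^( - 1)*43^1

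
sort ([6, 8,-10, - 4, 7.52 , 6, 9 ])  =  [ - 10, - 4,6, 6, 7.52, 8,9 ]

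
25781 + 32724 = 58505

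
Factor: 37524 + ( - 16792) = 20732 =2^2*71^1*73^1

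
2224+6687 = 8911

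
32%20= 12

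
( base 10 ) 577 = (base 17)1gg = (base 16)241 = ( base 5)4302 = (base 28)KH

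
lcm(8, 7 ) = 56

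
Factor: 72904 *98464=7178419456  =  2^8*13^1*17^1*181^1* 701^1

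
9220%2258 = 188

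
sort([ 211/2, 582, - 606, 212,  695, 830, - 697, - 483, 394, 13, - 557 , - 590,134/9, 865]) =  [ - 697, - 606, - 590, - 557, - 483, 13, 134/9, 211/2, 212, 394, 582, 695 , 830, 865]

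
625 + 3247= 3872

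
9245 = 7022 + 2223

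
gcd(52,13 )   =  13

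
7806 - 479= 7327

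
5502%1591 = 729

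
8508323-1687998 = 6820325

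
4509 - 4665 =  - 156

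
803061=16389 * 49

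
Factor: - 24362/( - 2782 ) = 937/107 = 107^( - 1 )*937^1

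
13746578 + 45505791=59252369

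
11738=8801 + 2937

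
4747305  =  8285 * 573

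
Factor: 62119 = 62119^1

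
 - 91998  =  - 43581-48417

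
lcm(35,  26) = 910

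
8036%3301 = 1434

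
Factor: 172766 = 2^1*11^1*7853^1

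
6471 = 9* 719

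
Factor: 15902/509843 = 2^1*7951^1*509843^(-1 ) 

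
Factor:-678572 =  - 2^2*17^2 * 587^1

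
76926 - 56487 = 20439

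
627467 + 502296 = 1129763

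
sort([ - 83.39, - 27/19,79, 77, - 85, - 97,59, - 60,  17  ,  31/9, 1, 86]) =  [ - 97, - 85, - 83.39 , - 60, - 27/19, 1,31/9,17 , 59, 77, 79, 86]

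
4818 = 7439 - 2621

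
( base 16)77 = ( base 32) 3n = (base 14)87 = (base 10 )119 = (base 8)167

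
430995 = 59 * 7305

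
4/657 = 4/657 = 0.01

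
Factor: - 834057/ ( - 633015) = 3^(  -  1 ) * 5^(-1)*7^1*521^(-1)*1471^1 = 10297/7815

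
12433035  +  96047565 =108480600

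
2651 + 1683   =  4334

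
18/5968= 9/2984 = 0.00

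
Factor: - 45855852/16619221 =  - 2^2*3^1*7^1*113^1*1549^( - 1)*4831^1*10729^(-1)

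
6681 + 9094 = 15775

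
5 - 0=5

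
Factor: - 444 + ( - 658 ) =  - 2^1*19^1 *29^1 = - 1102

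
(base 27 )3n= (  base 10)104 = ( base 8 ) 150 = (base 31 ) 3b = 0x68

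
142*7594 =1078348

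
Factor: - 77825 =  - 5^2*11^1*283^1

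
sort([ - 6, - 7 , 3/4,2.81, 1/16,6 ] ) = [ - 7, - 6, 1/16,3/4 , 2.81,6 ] 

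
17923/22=814+ 15/22 = 814.68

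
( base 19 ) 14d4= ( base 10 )8554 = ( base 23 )G3L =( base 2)10000101101010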